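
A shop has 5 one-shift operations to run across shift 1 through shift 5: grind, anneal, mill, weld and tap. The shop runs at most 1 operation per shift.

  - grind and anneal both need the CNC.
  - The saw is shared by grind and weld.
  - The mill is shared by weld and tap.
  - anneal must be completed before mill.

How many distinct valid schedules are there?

60

Splitting on grind: it can be shift 1 (12), shift 2 (12), shift 3 (12), shift 4 (12), shift 5 (12). Listing each branch's schedules as (anneal, mill, weld, tap) by shift number:
grind=shift 1: (2,3,4,5) (2,3,5,4) (2,4,3,5) (2,4,5,3) (2,5,3,4) (2,5,4,3) (3,4,2,5) (3,4,5,2) (3,5,2,4) (3,5,4,2) (4,5,2,3) (4,5,3,2) — 12.
grind=shift 2: (1,3,4,5) (1,3,5,4) (1,4,3,5) (1,4,5,3) (1,5,3,4) (1,5,4,3) (3,4,1,5) (3,4,5,1) (3,5,1,4) (3,5,4,1) (4,5,1,3) (4,5,3,1) — 12.
grind=shift 3: (1,2,4,5) (1,2,5,4) (1,4,2,5) (1,4,5,2) (1,5,2,4) (1,5,4,2) (2,4,1,5) (2,4,5,1) (2,5,1,4) (2,5,4,1) (4,5,1,2) (4,5,2,1) — 12.
grind=shift 4: (1,2,3,5) (1,2,5,3) (1,3,2,5) (1,3,5,2) (1,5,2,3) (1,5,3,2) (2,3,1,5) (2,3,5,1) (2,5,1,3) (2,5,3,1) (3,5,1,2) (3,5,2,1) — 12.
grind=shift 5: (1,2,3,4) (1,2,4,3) (1,3,2,4) (1,3,4,2) (1,4,2,3) (1,4,3,2) (2,3,1,4) (2,3,4,1) (2,4,1,3) (2,4,3,1) (3,4,1,2) (3,4,2,1) — 12.
Summing: 12 + 12 + 12 + 12 + 12 = 60.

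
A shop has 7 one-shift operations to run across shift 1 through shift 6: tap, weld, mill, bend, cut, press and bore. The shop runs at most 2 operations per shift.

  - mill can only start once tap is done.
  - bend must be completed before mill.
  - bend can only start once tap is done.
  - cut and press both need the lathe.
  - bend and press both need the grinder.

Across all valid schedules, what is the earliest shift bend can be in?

Precedence pushes bend to at least shift 2; downstream work caps bend at shift 5.
bend at shift 2 is achievable: bend -> shift 2, bore -> shift 4, cut -> shift 2, tap -> shift 1, weld -> shift 1, press -> shift 3, mill -> shift 3.

shift 2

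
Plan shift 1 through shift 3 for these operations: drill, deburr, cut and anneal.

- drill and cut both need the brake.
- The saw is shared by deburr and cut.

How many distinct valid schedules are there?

36

Splitting on drill: it can be shift 1 (12), shift 2 (12), shift 3 (12). Listing each branch's schedules as (deburr, cut, anneal) by shift number:
drill=shift 1: (1,2,1) (1,2,2) (1,2,3) (1,3,1) (1,3,2) (1,3,3) (2,3,1) (2,3,2) (2,3,3) (3,2,1) (3,2,2) (3,2,3) — 12.
drill=shift 2: (1,3,1) (1,3,2) (1,3,3) (2,1,1) (2,1,2) (2,1,3) (2,3,1) (2,3,2) (2,3,3) (3,1,1) (3,1,2) (3,1,3) — 12.
drill=shift 3: (1,2,1) (1,2,2) (1,2,3) (2,1,1) (2,1,2) (2,1,3) (3,1,1) (3,1,2) (3,1,3) (3,2,1) (3,2,2) (3,2,3) — 12.
Summing: 12 + 12 + 12 = 36.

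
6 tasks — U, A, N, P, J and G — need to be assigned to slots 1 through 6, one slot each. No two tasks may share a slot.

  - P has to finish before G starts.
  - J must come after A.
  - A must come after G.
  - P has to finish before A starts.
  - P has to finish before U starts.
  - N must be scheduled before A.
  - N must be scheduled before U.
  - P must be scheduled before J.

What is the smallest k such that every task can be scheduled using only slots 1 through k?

The precedence chain requires at least 4 distinct slots.
With at most 1 per slot and 6 tasks, at least 6 slots are needed.
6 works (last occupied slot: 6): for example G -> 3, N -> 2, U -> 5, A -> 4, P -> 1, J -> 6.

6 slots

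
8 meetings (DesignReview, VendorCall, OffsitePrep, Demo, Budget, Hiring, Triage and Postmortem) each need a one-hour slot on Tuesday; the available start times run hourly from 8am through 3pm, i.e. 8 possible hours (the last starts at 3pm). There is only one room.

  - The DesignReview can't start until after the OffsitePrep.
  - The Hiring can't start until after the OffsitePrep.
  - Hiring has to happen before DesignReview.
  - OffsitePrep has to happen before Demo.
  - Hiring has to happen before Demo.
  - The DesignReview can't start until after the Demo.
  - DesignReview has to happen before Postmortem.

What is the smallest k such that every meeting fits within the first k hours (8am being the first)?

8

The precedence chain requires at least 5 distinct hours.
With at most 1 per hour and 8 meetings, at least 8 hours are needed.
8 works (last occupied hour: 3pm): for example VendorCall in 1pm; Budget in 2pm; Demo in 10am; Triage in 3pm; DesignReview in 11am; Hiring in 9am; OffsitePrep in 8am; Postmortem in 12pm.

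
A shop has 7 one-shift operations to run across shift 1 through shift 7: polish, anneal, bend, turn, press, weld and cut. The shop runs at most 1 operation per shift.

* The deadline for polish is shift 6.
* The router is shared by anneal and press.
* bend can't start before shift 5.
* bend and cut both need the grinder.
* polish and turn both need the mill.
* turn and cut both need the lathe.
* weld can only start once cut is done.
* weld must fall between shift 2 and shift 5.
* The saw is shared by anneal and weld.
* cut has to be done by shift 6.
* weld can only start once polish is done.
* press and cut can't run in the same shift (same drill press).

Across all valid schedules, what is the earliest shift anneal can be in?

anneal at shift 1 is achievable: polish in shift 2; anneal in shift 1; bend in shift 5; cut in shift 3; weld in shift 4; press in shift 7; turn in shift 6.

shift 1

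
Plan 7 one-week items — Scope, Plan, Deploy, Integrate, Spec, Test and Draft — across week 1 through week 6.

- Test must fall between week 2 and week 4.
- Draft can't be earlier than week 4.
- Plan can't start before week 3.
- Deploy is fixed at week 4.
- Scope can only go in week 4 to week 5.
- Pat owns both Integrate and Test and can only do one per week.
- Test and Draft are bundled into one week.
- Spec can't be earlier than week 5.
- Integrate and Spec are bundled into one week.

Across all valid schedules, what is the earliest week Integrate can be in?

Integrate must be in the same week as Spec, which can't be before week 5, so Integrate is at least week 5.
Integrate at week 5 is achievable: Test=week 4; Scope=week 4; Draft=week 4; Integrate=week 5; Spec=week 5; Deploy=week 4; Plan=week 3.

week 5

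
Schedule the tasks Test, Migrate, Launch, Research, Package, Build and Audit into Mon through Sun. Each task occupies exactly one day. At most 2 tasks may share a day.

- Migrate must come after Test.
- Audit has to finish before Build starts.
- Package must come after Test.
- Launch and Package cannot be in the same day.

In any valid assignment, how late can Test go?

Downstream work caps Test at Sat.
Test at Sat is achievable: Package -> Sun, Audit -> Mon, Build -> Tue, Migrate -> Sun, Launch -> Mon, Test -> Sat, Research -> Tue.

Sat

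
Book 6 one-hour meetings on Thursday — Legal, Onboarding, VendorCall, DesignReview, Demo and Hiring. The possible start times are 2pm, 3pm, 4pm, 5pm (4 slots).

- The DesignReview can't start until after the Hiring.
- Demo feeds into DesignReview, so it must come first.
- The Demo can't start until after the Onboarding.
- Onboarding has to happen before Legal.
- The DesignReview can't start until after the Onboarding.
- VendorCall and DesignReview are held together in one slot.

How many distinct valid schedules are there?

Splitting on Legal: it can be 3pm (8), 4pm (11), 5pm (11). Listing each branch's schedules as (Onboarding, VendorCall, DesignReview, Demo, Hiring):
Legal=3pm: (2pm,4pm,4pm,3pm,2pm) (2pm,4pm,4pm,3pm,3pm) (2pm,5pm,5pm,3pm,2pm) (2pm,5pm,5pm,3pm,3pm) (2pm,5pm,5pm,3pm,4pm) (2pm,5pm,5pm,4pm,2pm) (2pm,5pm,5pm,4pm,3pm) (2pm,5pm,5pm,4pm,4pm) — 8.
Legal=4pm: (2pm,4pm,4pm,3pm,2pm) (2pm,4pm,4pm,3pm,3pm) (2pm,5pm,5pm,3pm,2pm) (2pm,5pm,5pm,3pm,3pm) (2pm,5pm,5pm,3pm,4pm) (2pm,5pm,5pm,4pm,2pm) (2pm,5pm,5pm,4pm,3pm) (2pm,5pm,5pm,4pm,4pm) (3pm,5pm,5pm,4pm,2pm) (3pm,5pm,5pm,4pm,3pm) (3pm,5pm,5pm,4pm,4pm) — 11.
Legal=5pm: (2pm,4pm,4pm,3pm,2pm) (2pm,4pm,4pm,3pm,3pm) (2pm,5pm,5pm,3pm,2pm) (2pm,5pm,5pm,3pm,3pm) (2pm,5pm,5pm,3pm,4pm) (2pm,5pm,5pm,4pm,2pm) (2pm,5pm,5pm,4pm,3pm) (2pm,5pm,5pm,4pm,4pm) (3pm,5pm,5pm,4pm,2pm) (3pm,5pm,5pm,4pm,3pm) (3pm,5pm,5pm,4pm,4pm) — 11.
Summing: 8 + 11 + 11 = 30.

30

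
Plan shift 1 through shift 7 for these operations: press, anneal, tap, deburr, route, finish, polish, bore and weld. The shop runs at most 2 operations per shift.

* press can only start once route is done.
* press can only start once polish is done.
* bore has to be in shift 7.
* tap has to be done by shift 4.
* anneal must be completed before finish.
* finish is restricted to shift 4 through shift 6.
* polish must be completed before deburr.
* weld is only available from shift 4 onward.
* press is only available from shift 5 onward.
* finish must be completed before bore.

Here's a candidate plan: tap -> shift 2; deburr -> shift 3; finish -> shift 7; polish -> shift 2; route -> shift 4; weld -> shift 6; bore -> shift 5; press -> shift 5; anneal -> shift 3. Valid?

press can only start once route is done — holds.
finish is restricted to shift 4 through shift 6 — violated.
weld is only available from shift 4 onward — holds.
press can only start once polish is done — holds.
finish must be completed before bore — violated.
anneal must be completed before finish — holds.
tap has to be done by shift 4 — holds.
press is only available from shift 5 onward — holds.
The shop runs at most 2 operations per shift — holds.
bore has to be in shift 7 — violated.
polish must be completed before deburr — holds.

Invalid. finish must be completed before bore.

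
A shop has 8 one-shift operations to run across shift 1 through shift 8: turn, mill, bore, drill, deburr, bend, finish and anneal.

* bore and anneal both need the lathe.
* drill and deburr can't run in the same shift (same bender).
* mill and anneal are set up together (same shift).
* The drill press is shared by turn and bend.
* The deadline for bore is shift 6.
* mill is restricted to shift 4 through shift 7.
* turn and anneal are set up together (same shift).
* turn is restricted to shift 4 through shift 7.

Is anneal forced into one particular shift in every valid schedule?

No

anneal can be shift 4 (e.g. mill in shift 4, bend in shift 1, drill in shift 1, deburr in shift 2, finish in shift 1, turn in shift 4, bore in shift 1, anneal in shift 4) or shift 5 (e.g. drill=shift 1, bore=shift 1, turn=shift 5, deburr=shift 2, bend=shift 1, finish=shift 1, anneal=shift 5, mill=shift 5).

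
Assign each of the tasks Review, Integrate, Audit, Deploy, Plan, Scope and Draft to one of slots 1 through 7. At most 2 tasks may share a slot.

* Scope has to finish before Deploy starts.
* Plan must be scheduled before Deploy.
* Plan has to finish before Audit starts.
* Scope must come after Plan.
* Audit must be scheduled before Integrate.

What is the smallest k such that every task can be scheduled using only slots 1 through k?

The precedence chain requires at least 3 distinct slots.
With at most 2 per slot and 7 tasks, at least 4 slots are needed.
4 works (last occupied slot: 4): for example Plan in 1; Scope in 2; Draft in 4; Deploy in 3; Audit in 2; Integrate in 3; Review in 1.

4 slots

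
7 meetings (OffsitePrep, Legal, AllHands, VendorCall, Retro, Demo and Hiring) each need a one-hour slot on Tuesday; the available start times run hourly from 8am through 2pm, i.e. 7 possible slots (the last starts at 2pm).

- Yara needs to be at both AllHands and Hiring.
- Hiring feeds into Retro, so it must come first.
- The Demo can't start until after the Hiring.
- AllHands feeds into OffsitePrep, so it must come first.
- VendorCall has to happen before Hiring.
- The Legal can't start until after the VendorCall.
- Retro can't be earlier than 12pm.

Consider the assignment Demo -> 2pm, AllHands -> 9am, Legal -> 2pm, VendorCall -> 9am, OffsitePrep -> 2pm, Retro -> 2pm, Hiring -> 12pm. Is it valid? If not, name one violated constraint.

Yara needs to be at both AllHands and Hiring — holds.
Retro can't be earlier than 12pm — holds.
VendorCall has to happen before Hiring — holds.
Hiring feeds into Retro, so it must come first — holds.
AllHands feeds into OffsitePrep, so it must come first — holds.
The Legal can't start until after the VendorCall — holds.
The Demo can't start until after the Hiring — holds.

Valid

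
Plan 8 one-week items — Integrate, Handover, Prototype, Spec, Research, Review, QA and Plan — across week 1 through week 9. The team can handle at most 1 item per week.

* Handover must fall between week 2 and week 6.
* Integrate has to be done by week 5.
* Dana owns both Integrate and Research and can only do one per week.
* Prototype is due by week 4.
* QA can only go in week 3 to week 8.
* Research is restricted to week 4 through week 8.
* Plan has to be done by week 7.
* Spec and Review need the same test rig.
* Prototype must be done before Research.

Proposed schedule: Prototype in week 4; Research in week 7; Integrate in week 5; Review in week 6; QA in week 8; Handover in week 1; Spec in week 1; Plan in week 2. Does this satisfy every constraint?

No — it violates: Handover must fall between week 2 and week 6

The team can handle at most 1 item per week — violated.
QA can only go in week 3 to week 8 — holds.
Research is restricted to week 4 through week 8 — holds.
Integrate has to be done by week 5 — holds.
Prototype must be done before Research — holds.
Plan has to be done by week 7 — holds.
Spec and Review need the same test rig — holds.
Dana owns both Integrate and Research and can only do one per week — holds.
Prototype is due by week 4 — holds.
Handover must fall between week 2 and week 6 — violated.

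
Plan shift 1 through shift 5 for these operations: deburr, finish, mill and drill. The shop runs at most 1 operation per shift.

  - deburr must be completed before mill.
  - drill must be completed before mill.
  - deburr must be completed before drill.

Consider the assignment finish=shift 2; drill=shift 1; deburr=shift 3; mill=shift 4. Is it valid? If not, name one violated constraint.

Invalid. deburr must be completed before drill.

deburr must be completed before mill — holds.
deburr must be completed before drill — violated.
The shop runs at most 1 operation per shift — holds.
drill must be completed before mill — holds.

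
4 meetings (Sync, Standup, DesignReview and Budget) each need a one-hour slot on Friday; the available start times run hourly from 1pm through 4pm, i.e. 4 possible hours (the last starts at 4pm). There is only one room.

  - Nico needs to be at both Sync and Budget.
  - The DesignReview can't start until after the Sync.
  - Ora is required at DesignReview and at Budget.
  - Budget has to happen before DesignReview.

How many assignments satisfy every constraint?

8

Splitting on Sync: it can be 1pm (3), 2pm (3), 3pm (2). Listing each branch's schedules as (Standup, DesignReview, Budget):
Sync=1pm: (2pm,4pm,3pm) (3pm,4pm,2pm) (4pm,3pm,2pm) — 3.
Sync=2pm: (1pm,4pm,3pm) (3pm,4pm,1pm) (4pm,3pm,1pm) — 3.
Sync=3pm: (1pm,4pm,2pm) (2pm,4pm,1pm) — 2.
Summing: 3 + 3 + 2 = 8.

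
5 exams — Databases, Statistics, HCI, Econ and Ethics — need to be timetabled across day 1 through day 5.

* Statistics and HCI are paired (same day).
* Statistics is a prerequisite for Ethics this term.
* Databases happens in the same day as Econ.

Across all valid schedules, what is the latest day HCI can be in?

day 4

HCI must be in the same day as Statistics, which can't be after day 4, so HCI is at most day 4.
HCI at day 4 is achievable: Databases=day 1, Econ=day 1, HCI=day 4, Statistics=day 4, Ethics=day 5.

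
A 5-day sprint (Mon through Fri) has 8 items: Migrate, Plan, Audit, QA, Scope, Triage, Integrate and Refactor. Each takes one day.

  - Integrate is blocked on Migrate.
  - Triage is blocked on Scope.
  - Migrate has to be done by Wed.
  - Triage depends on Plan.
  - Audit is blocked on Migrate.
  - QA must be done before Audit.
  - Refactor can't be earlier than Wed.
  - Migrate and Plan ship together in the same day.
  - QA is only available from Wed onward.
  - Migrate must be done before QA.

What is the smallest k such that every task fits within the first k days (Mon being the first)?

The precedence chain requires at least 3 distinct days.
Propagating the time windows through the other constraints, Audit can't land before Thu — that is day 4 counting from Mon — so the schedule must run through at least 4 days.
4 works (last occupied day: Thu): for example Migrate=Mon; QA=Wed; Refactor=Wed; Plan=Mon; Integrate=Tue; Audit=Thu; Scope=Mon; Triage=Tue.

4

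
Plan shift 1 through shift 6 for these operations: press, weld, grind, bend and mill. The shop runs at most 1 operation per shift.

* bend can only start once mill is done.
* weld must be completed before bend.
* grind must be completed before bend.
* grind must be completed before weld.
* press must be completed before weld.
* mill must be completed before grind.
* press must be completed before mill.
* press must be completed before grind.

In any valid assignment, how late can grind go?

Precedence pushes grind to at least shift 3; downstream work caps grind at shift 4.
grind at shift 4 is achievable: mill in shift 2, press in shift 1, weld in shift 5, bend in shift 6, grind in shift 4.

shift 4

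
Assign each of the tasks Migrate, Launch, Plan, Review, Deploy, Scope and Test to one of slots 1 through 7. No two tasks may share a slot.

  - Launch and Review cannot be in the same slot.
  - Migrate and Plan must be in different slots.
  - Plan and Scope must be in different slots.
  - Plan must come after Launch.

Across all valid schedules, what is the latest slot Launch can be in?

Downstream work caps Launch at 6.
Launch at 6 is achievable: Launch in 6; Scope in 4; Plan in 7; Review in 2; Migrate in 1; Test in 5; Deploy in 3.

6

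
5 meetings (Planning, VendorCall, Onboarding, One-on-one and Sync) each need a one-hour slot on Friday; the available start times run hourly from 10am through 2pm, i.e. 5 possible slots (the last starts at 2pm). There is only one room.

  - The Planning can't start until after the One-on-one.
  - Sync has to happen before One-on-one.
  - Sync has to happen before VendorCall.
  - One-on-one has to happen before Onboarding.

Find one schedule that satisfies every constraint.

Sync=10am, Onboarding=2pm, VendorCall=1pm, One-on-one=11am, Planning=12pm

Checking: One-on-one(11am) before Onboarding(2pm); Sync(10am) before VendorCall(1pm); One-on-one(11am) before Planning(12pm); Sync(10am) before One-on-one(11am); max 1 per slot (cap 1).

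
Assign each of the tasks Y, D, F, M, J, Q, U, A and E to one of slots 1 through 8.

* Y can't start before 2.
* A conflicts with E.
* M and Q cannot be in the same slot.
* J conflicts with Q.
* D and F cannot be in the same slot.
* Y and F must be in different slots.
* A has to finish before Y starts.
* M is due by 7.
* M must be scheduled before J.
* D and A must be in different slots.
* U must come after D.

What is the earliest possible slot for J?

Precedence pushes J to at least 2.
J at 2 is achievable: A -> 1, D -> 2, U -> 3, M -> 1, E -> 2, Q -> 3, F -> 1, Y -> 2, J -> 2.

2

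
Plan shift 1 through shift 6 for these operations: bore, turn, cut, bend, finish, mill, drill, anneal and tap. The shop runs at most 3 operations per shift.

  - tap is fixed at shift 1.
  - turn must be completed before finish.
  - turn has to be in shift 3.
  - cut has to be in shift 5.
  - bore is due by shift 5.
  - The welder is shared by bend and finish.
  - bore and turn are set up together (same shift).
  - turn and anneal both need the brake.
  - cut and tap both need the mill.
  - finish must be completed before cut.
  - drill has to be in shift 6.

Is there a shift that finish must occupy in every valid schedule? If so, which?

turn is fixed at shift 3 and must come before finish, so finish is at least shift 4.
cut is fixed at shift 5 and must come after finish, so finish is at most shift 4.
So finish must be shift 4.

shift 4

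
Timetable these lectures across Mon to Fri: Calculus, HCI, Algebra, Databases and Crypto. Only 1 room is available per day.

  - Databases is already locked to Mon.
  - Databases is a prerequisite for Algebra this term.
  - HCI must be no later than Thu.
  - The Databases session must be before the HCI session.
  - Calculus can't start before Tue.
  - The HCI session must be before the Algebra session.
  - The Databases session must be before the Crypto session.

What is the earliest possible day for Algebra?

Precedence pushes Algebra to at least Wed.
Algebra at Wed is achievable: Calculus=Thu; Algebra=Wed; Databases=Mon; HCI=Tue; Crypto=Fri.

Wed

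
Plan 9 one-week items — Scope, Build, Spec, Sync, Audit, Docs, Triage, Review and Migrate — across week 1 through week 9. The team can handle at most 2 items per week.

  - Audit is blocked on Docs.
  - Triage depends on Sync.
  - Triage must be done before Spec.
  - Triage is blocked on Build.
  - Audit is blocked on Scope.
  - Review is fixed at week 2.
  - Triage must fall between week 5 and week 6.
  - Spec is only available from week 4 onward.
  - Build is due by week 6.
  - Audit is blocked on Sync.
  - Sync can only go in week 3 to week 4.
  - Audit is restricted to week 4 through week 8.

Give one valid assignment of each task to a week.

Audit -> week 4, Review -> week 2, Sync -> week 3, Scope -> week 1, Build -> week 1, Spec -> week 6, Docs -> week 2, Triage -> week 5, Migrate -> week 3

Checking: Build(week 1) before Triage(week 5); Sync(week 3) before Audit(week 4); Triage(week 5) before Spec(week 6); Scope(week 1) before Audit(week 4); Sync(week 3) before Triage(week 5); Docs(week 2) before Audit(week 4); Spec=week 6 in [week 4,week 9]; Review=week 2 in [week 2,week 2]; Build=week 1 in [week 1,week 6]; Audit=week 4 in [week 4,week 8]; Sync=week 3 in [week 3,week 4]; Triage=week 5 in [week 5,week 6]; max 2 per week (cap 2).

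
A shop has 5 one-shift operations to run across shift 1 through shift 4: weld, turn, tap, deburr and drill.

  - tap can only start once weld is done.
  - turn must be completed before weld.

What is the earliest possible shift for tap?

shift 3

Precedence pushes tap to at least shift 3.
tap at shift 3 is achievable: tap in shift 3, turn in shift 1, drill in shift 1, weld in shift 2, deburr in shift 1.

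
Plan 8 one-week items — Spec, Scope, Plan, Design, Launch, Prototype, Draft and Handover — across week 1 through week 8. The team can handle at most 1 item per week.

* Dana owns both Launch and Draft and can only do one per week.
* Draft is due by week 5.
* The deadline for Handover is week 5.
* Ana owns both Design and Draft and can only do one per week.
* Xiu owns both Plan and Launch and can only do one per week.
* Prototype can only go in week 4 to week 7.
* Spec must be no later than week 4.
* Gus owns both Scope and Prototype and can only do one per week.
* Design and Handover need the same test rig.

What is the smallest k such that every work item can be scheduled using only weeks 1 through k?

With at most 1 per week and 8 work items, at least 8 weeks are needed.
Prototype can't be placed before week 4, so the schedule must run through at least week 4.
8 works (last occupied week: week 8): for example Prototype -> week 4, Plan -> week 6, Spec -> week 1, Launch -> week 8, Scope -> week 5, Draft -> week 2, Design -> week 7, Handover -> week 3.

8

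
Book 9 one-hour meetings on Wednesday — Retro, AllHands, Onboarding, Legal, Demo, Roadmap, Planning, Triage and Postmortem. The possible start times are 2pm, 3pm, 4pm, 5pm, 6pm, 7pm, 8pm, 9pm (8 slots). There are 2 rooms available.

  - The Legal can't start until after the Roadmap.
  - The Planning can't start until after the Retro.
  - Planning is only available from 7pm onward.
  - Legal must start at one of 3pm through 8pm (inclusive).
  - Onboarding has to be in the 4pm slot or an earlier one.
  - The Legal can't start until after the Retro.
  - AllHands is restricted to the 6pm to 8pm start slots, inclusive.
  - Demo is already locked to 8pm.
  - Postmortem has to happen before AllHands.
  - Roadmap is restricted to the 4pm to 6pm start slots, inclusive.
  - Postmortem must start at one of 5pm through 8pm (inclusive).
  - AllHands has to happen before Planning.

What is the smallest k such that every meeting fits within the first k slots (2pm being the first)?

7 slots

The precedence chain requires at least 3 distinct slots.
With at most 2 per slot and 9 meetings, at least 5 slots are needed.
Demo can't be placed before 8pm — that is slot 7 counting from 2pm — so the schedule must run through at least 7 slots.
7 works (last occupied slot: 8pm): for example Roadmap -> 4pm; Demo -> 8pm; Postmortem -> 5pm; Onboarding -> 2pm; Planning -> 7pm; AllHands -> 6pm; Legal -> 5pm; Retro -> 2pm; Triage -> 3pm.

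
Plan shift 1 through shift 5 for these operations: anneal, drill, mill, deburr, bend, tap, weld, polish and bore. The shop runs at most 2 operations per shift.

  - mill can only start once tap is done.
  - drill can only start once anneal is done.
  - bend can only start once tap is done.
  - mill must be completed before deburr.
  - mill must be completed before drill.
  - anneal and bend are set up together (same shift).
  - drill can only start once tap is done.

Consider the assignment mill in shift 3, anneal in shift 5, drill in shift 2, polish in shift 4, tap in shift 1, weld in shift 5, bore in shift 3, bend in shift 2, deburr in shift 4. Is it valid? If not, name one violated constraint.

No. drill can only start once anneal is done is not satisfied.

The shop runs at most 2 operations per shift — holds.
anneal and bend are set up together (same shift) — violated.
mill must be completed before drill — violated.
mill can only start once tap is done — holds.
mill must be completed before deburr — holds.
bend can only start once tap is done — holds.
drill can only start once tap is done — holds.
drill can only start once anneal is done — violated.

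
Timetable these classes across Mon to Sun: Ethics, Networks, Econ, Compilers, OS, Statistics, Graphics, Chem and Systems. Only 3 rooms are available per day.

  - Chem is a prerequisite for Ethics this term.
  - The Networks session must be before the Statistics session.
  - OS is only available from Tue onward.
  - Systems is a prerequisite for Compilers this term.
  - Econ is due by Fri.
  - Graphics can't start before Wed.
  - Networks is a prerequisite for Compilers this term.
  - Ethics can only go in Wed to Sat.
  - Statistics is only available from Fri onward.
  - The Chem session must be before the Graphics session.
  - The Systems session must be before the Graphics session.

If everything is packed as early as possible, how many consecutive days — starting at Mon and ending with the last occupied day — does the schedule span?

5

The precedence chain requires at least 2 distinct days.
With at most 3 per day and 9 classes, at least 3 days are needed.
Statistics can't be placed before Fri — that is day 5 counting from Mon — so the schedule must run through at least 5 days.
5 works (last occupied day: Fri): for example Graphics=Wed, Chem=Mon, Statistics=Fri, OS=Tue, Econ=Tue, Networks=Mon, Systems=Mon, Compilers=Tue, Ethics=Wed.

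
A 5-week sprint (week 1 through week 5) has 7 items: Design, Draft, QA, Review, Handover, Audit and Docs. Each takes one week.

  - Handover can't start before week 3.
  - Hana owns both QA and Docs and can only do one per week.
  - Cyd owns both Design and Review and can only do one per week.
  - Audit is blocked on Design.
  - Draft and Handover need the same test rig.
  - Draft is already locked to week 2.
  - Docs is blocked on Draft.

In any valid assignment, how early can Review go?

week 1

Review at week 1 is achievable: QA in week 1, Docs in week 3, Design in week 2, Draft in week 2, Audit in week 3, Review in week 1, Handover in week 3.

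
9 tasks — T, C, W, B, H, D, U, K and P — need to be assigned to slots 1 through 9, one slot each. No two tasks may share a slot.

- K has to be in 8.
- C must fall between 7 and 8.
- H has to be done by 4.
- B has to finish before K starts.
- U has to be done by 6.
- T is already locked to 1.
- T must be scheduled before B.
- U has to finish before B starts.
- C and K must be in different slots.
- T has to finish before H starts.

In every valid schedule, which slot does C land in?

7

C's window is 7–8.
K is fixed at 8, and C can't share a slot with K.
So C must be 7.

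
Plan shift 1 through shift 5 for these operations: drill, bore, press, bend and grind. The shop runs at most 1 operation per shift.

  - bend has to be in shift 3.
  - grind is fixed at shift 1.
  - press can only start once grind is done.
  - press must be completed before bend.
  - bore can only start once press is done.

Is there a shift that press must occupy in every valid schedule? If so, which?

grind is fixed at shift 1 and must come before press, so press is at least shift 2.
bend is fixed at shift 3 and must come after press, so press is at most shift 2.
So press must be shift 2.

shift 2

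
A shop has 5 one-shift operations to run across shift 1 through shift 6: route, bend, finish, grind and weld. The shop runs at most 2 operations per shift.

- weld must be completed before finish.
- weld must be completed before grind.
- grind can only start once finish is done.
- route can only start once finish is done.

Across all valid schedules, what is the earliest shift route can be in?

shift 3

Precedence pushes route to at least shift 3.
route at shift 3 is achievable: route=shift 3, bend=shift 1, weld=shift 1, grind=shift 3, finish=shift 2.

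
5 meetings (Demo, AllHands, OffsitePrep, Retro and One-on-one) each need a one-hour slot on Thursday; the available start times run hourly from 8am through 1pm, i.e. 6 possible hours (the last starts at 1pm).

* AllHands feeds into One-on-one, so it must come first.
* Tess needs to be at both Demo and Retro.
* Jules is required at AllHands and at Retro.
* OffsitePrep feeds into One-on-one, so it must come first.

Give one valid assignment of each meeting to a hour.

OffsitePrep in 8am; AllHands in 8am; One-on-one in 9am; Retro in 9am; Demo in 8am

Checking: OffsitePrep(8am) before One-on-one(9am); AllHands(8am) before One-on-one(9am); Demo(8am) != Retro(9am); AllHands(8am) != Retro(9am).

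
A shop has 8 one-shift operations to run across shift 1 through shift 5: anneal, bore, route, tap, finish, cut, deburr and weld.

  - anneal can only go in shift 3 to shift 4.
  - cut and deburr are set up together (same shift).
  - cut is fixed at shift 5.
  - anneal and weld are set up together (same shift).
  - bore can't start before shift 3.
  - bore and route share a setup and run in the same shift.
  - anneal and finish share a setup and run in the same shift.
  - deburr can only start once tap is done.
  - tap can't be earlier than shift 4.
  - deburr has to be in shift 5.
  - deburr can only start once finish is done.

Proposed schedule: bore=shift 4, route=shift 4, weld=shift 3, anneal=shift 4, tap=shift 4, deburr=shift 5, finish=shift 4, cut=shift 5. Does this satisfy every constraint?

No — it violates: anneal and weld are set up together (same shift)

deburr can only start once tap is done — holds.
deburr can only start once finish is done — holds.
anneal and weld are set up together (same shift) — violated.
deburr has to be in shift 5 — holds.
cut and deburr are set up together (same shift) — holds.
anneal can only go in shift 3 to shift 4 — holds.
anneal and finish share a setup and run in the same shift — holds.
bore can't start before shift 3 — holds.
cut is fixed at shift 5 — holds.
tap can't be earlier than shift 4 — holds.
bore and route share a setup and run in the same shift — holds.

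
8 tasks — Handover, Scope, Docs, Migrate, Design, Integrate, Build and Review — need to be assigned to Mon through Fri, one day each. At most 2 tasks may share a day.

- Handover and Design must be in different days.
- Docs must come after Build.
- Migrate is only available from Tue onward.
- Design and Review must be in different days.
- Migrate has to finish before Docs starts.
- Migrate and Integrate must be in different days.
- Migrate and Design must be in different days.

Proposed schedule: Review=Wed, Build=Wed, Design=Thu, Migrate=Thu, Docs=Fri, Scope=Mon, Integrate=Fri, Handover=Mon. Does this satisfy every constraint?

No. Migrate and Design must be in different days is not satisfied.

Migrate is only available from Tue onward — holds.
Handover and Design must be in different days — holds.
Migrate and Design must be in different days — violated.
At most 2 tasks may share a day — holds.
Design and Review must be in different days — holds.
Migrate and Integrate must be in different days — holds.
Migrate has to finish before Docs starts — holds.
Docs must come after Build — holds.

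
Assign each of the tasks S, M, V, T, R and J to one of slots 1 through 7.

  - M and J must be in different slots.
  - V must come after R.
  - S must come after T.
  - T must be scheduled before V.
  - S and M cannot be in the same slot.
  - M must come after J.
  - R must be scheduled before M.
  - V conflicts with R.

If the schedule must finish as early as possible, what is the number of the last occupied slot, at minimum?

The precedence chain requires at least 2 distinct slots.
Could 2 slots be enough, i.e. nothing placed later than 2? No: V must come after T (at 1 or later) → {2}; T must come before V (at 2 or earlier) → {1}; M must come after J (at 1 or later) → {2}; S must come after T (at 1 or later) → {2}; M can't share with S (2) → nothing is left.
So 2 slots is not enough.
3 works (last occupied slot: 3): for example T=1; V=2; R=1; M=2; J=1; S=3.

slot 3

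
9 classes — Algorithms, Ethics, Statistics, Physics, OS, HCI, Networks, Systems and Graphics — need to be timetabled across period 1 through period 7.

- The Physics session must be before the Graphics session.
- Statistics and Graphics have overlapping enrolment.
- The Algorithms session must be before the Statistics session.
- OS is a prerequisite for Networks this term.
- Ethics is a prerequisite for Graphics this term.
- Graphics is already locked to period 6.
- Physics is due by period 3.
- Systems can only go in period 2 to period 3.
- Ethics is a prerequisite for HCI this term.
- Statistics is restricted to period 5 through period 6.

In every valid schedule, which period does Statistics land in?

Statistics's window is period 5–period 6.
Graphics is fixed at period 6, and Statistics can't share a period with Graphics.
So Statistics must be period 5.

period 5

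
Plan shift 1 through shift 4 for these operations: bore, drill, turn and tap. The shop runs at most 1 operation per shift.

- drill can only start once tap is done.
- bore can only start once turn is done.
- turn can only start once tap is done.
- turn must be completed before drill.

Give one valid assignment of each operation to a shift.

turn=shift 2, bore=shift 4, tap=shift 1, drill=shift 3

Checking: turn(shift 2) before drill(shift 3); tap(shift 1) before drill(shift 3); turn(shift 2) before bore(shift 4); tap(shift 1) before turn(shift 2); max 1 per shift (cap 1).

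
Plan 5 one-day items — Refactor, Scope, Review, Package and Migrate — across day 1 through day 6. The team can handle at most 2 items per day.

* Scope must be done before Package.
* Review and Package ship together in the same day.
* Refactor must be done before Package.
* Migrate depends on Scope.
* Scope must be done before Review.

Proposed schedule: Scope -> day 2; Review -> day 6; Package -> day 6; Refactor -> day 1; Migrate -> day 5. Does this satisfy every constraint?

Valid

Refactor must be done before Package — holds.
Review and Package ship together in the same day — holds.
The team can handle at most 2 items per day — holds.
Scope must be done before Review — holds.
Scope must be done before Package — holds.
Migrate depends on Scope — holds.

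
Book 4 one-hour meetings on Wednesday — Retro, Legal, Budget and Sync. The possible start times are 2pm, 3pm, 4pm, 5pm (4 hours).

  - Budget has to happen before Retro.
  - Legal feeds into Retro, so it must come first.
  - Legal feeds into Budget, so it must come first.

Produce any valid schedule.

Retro=4pm; Budget=3pm; Sync=2pm; Legal=2pm

Checking: Legal(2pm) before Budget(3pm); Budget(3pm) before Retro(4pm); Legal(2pm) before Retro(4pm).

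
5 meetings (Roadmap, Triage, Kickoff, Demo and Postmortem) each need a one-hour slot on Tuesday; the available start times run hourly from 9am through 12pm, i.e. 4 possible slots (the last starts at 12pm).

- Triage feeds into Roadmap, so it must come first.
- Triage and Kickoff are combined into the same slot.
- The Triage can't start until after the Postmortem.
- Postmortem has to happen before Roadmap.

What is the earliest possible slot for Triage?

10am

Precedence pushes Triage to at least 10am; downstream work caps Triage at 11am.
Triage at 10am is achievable: Kickoff -> 10am, Demo -> 9am, Postmortem -> 9am, Triage -> 10am, Roadmap -> 11am.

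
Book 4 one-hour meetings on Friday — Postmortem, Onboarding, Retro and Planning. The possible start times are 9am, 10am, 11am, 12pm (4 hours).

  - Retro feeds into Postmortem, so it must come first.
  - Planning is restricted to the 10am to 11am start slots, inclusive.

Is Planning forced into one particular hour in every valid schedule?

Planning can be 10am (e.g. Postmortem=10am, Retro=9am, Onboarding=9am, Planning=10am) or 11am (e.g. Retro=9am; Onboarding=9am; Planning=11am; Postmortem=10am).

No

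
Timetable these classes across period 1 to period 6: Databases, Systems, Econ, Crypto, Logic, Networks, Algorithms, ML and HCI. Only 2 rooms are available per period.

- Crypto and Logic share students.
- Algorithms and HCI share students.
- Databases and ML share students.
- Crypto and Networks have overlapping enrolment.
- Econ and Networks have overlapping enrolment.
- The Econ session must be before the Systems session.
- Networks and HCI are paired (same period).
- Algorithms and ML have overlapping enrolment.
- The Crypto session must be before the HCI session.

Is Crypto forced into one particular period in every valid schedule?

No

Crypto can be period 1 (e.g. Econ -> period 1, Systems -> period 2, HCI -> period 3, Algorithms -> period 4, Crypto -> period 1, ML -> period 5, Networks -> period 3, Logic -> period 4, Databases -> period 2) or period 2 (e.g. Algorithms in period 4; Systems in period 2; Databases in period 1; Econ in period 1; Networks in period 3; HCI in period 3; Logic in period 4; ML in period 5; Crypto in period 2).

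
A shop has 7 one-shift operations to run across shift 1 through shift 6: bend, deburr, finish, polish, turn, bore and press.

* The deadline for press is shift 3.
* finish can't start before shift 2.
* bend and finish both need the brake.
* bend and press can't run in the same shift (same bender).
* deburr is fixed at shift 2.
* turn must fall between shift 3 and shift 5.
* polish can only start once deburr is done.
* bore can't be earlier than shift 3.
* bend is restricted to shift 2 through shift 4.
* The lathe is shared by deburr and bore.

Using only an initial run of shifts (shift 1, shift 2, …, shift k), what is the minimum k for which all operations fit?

The precedence chain requires at least 2 distinct shifts.
turn can't be placed before shift 3, so the schedule must run through at least shift 3.
3 works (last occupied shift: shift 3): for example bend -> shift 2; polish -> shift 3; finish -> shift 3; turn -> shift 3; deburr -> shift 2; press -> shift 1; bore -> shift 3.

3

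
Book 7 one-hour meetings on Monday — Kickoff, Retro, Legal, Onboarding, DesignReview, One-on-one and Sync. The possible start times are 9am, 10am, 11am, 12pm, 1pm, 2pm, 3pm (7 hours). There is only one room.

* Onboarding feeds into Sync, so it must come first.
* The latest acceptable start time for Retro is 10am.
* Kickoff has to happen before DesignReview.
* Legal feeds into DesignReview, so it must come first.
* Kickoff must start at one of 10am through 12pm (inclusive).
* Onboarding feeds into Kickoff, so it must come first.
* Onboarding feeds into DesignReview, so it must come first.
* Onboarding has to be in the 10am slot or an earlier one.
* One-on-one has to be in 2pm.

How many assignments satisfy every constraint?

12

Splitting on Kickoff: it can be 11am (6), 12pm (6). Listing each branch's schedules as (Retro, Legal, Onboarding, DesignReview, One-on-one, Sync):
Kickoff=11am: (9am,12pm,10am,1pm,2pm,3pm) (9am,12pm,10am,3pm,2pm,1pm) (9am,1pm,10am,3pm,2pm,12pm) (10am,12pm,9am,1pm,2pm,3pm) (10am,12pm,9am,3pm,2pm,1pm) (10am,1pm,9am,3pm,2pm,12pm) — 6.
Kickoff=12pm: (9am,11am,10am,1pm,2pm,3pm) (9am,11am,10am,3pm,2pm,1pm) (9am,1pm,10am,3pm,2pm,11am) (10am,11am,9am,1pm,2pm,3pm) (10am,11am,9am,3pm,2pm,1pm) (10am,1pm,9am,3pm,2pm,11am) — 6.
Summing: 6 + 6 = 12.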